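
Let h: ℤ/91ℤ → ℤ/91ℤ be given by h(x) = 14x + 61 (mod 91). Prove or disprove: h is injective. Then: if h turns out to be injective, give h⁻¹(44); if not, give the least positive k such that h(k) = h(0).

We have gcd(14, 91) = 7 > 1. Taking u = 0 and v = 13: h(0) = 61 and h(13) = 14·13 + 61 = 243 ≡ 61 (mod 91).
So h(0) = h(13) while 0 ≠ 13, so h is not injective.
Since h is not injective, we find the least positive k with h(k) = h(0): this means 14k ≡ 0 (mod 91), i.e. 91 ∣ 14k. Since gcd(14, 91) = 7, dividing through by 7 this holds exactly when 13 ∣ 2k, and as gcd(2, 13) = 1, exactly when 13 ∣ k.
The smallest positive such k is 13.

13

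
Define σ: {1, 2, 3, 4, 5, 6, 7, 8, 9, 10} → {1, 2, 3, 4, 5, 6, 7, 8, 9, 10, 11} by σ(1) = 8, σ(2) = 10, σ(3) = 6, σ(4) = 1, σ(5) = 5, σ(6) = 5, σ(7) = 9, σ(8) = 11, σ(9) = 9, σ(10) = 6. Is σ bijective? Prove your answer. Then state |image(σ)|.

σ(5) = 5 = σ(6) with 5 ≠ 6, so σ is not injective, hence not bijective.
The image of σ is {1, 5, 6, 8, 9, 10, 11}, which has 7 elements.

7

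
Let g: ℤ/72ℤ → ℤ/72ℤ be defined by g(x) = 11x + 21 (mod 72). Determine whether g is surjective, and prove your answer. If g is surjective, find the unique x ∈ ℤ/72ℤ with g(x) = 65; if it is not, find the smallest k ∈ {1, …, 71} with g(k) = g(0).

4

Since gcd(11, 72) = 1, 11 is invertible modulo 72. Euclid's algorithm: 72 = 6·11 + 6, 11 = 1·6 + 5, 6 = 1·5 + 1; back-substituting gives 1 = 59·11 − 9·72, so 11⁻¹ ≡ 59 (mod 72).
Then y ↦ 59(y − 21) is a two-sided inverse to g, so every y ∈ ℤ/72ℤ has a preimage.
So g is surjective.
Since g is surjective, we find g⁻¹(65): we need 11x ≡ 65 − 21 ≡ 44 (mod 72). Using 11⁻¹ = 59: x ≡ 59·44 = 2596 = 36·72 + 4, so x = 4.
Check: g(4) = 11·4 + 21 = 65 ≡ 65 (mod 72).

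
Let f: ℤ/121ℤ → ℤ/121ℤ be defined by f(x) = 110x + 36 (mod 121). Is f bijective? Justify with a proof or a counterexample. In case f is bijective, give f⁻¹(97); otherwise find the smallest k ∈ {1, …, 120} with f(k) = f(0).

11

We have gcd(110, 121) = 11 > 1. Taking s = 0 and t = 11: f(0) = 36 and f(11) = 110·11 + 36 = 1246 ≡ 36 (mod 121).
So f(0) = f(11) while 0 ≠ 11, hence f is not injective, hence not bijective.
Since f is not bijective, we find the least positive k with f(k) = f(0): this means 110k ≡ 0 (mod 121), i.e. 121 ∣ 110k. Since gcd(110, 121) = 11, dividing through by 11 this holds exactly when 11 ∣ 10k, and as gcd(10, 11) = 1, exactly when 11 ∣ k.
The smallest positive such k is 11.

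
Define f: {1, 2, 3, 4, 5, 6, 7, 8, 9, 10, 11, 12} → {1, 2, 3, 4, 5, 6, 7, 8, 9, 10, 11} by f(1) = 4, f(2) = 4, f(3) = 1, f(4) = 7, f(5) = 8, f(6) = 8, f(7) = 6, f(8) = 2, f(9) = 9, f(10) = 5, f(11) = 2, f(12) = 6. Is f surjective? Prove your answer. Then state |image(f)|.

No element maps to 3, so f is not surjective.
The image of f is {1, 2, 4, 5, 6, 7, 8, 9}, which has 8 elements.

8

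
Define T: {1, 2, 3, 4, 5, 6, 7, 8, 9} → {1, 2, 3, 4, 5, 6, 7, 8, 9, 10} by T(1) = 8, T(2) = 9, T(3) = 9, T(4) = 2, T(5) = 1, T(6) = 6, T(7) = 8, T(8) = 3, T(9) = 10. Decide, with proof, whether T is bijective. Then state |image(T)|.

7

T(2) = 9 = T(3) with 2 ≠ 3, so T is not injective, hence not bijective.
The image of T is {1, 2, 3, 6, 8, 9, 10}, which has 7 elements.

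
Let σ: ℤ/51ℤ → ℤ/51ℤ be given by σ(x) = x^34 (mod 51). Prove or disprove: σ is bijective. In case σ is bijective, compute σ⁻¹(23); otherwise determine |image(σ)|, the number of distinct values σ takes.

18

σ(7): Repeated squaring mod 51: 7^1 ≡ 7, 7^2 ≡ 7² = 49, 7^4 ≡ 49² = 2401 ≡ 4, 7^8 ≡ 4² = 16, 7^16 ≡ 16² = 256 ≡ 1, 7^32 ≡ 1² = 1. Since 34 = 32 + 2, 7^34 ≡ 1·49: 1·49 = 49. So 7^34 ≡ 49 (mod 51).
σ(10): Repeated squaring mod 51: 10^1 ≡ 10, 10^2 ≡ 10² = 100 ≡ 49, 10^4 ≡ 49² = 2401 ≡ 4, 10^8 ≡ 4² = 16, 10^16 ≡ 16² = 256 ≡ 1, 10^32 ≡ 1² = 1. Since 34 = 32 + 2, 10^34 ≡ 1·49: 1·49 = 49. So 10^34 ≡ 49 (mod 51).
So σ(7) = σ(10) = 49 while 7 ≠ 10, therefore σ is not injective, hence not bijective.
Since σ is not bijective, we determine |image(σ)|. Computing x^34 mod 51 for each x (by repeated squaring, reducing mod 51 at every step), the values σ(0), σ(1), …, σ(50) are: 0, 1, 4, 9, 16, 25, 36, 49, 13, 30, 49, 19, 42, 16, 43, 21, 1, 34, 18, 4, 43, 33, 25, 19, 15, 13, 13, 15, 19, 25, 33, 43, 4, 18, 34, 1, 21, 43, 16, 42, 19, 49, 30, 13, 49, 36, 25, 16, 9, 4, 1.
The distinct values are {0, 1, 4, 9, 13, 15, 16, 18, 19, 21, 25, 30, 33, 34, 36, 42, 43, 49}; there are 18 of them.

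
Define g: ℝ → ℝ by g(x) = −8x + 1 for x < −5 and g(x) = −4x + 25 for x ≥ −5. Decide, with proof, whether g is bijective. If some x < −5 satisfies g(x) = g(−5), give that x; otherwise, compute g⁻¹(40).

Both pieces are strictly decreasing (slopes −8 and −4), so each is injective on its own interval.
The left piece maps (−∞, −5) onto (41, ∞); the right piece maps [−5, ∞) onto (−∞, 45].
These images overlap. In particular g(−5) = 45 (right piece), and solving −8x + 1 = 45 on the left piece gives x = −11/2 < −5.
So g(−11/2) = g(−5) with −11/2 ≠ −5, and g is not injective, hence not bijective. This x = −11/2 is the requested value below −5.

-11/2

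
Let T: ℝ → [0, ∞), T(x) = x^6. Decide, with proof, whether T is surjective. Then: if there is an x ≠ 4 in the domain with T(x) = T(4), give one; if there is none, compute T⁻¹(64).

-4

For any y ∈ [0, ∞), x = y^{1/6} ∈ ℝ satisfies x^6 = y, so T is surjective.
For the follow-up, such an x exists: taking x = −4 ∈ ℝ gives T(−4) = 4096 = T(4) with −4 ≠ 4.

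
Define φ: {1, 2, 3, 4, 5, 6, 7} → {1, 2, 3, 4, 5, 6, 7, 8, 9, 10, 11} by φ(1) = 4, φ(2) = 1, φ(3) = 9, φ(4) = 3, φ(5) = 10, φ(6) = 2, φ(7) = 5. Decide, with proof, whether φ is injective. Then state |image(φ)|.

The values φ(1), …, φ(7) are 4, 1, 9, 3, 10, 2, 5 — all distinct.
So φ(s) = φ(t) only when s = t, and φ is injective.
The image of φ is {1, 2, 3, 4, 5, 9, 10}, which has 7 elements.

7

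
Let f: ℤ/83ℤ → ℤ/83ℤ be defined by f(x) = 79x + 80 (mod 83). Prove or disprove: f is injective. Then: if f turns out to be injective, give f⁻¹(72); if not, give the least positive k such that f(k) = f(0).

2

Recall: injectivity means: for all u, v in the domain, f(u) = f(v) implies u = v.
If f(u) = f(v), then 79u ≡ 79v (mod 83). Because gcd(79, 83) = 1, we may cancel 79 to get u ≡ v (mod 83).
Therefore f is injective.
We now compute 79⁻¹ mod 83 explicitly. Euclid's algorithm: 83 = 1·79 + 4, 79 = 19·4 + 3, 4 = 1·3 + 1; back-substituting gives 1 = 62·79 − 59·83, so 79⁻¹ ≡ 62 (mod 83).
Since f is injective, we find f⁻¹(72): we need 79x ≡ 72 − 80 ≡ 75 (mod 83). Using 79⁻¹ = 62: x ≡ 62·75 = 4650 = 56·83 + 2, so x = 2.
Check: f(2) = 79·2 + 80 = 238 = 2·83 + 72 ≡ 72 (mod 83).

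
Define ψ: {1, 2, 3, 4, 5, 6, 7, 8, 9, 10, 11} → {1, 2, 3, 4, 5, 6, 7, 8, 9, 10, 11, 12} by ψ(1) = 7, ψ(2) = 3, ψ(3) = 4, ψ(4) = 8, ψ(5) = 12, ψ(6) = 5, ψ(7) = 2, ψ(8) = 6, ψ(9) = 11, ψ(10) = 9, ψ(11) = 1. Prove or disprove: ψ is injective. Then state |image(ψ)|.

11

The values ψ(1), …, ψ(11) are 7, 3, 4, 8, 12, 5, 2, 6, 11, 9, 1 — all distinct.
So ψ(a) = ψ(b) only when a = b, and ψ is injective.
The image of ψ is {1, 2, 3, 4, 5, 6, 7, 8, 9, 11, 12}, which has 11 elements.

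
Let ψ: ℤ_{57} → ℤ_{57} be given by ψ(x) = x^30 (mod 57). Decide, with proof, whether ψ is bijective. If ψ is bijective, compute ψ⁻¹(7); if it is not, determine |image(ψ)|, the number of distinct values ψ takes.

ψ(2): Repeated squaring mod 57: 2^1 ≡ 2, 2^2 ≡ 2² = 4, 2^4 ≡ 4² = 16, 2^8 ≡ 16² = 256 ≡ 28, 2^16 ≡ 28² = 784 ≡ 43. Since 30 = 16 + 8 + 4 + 2, 2^30 ≡ 43·28·16·4: 43·28 = 1204 ≡ 7, then 7·16 = 112 ≡ 55, then 55·4 = 220 ≡ 49. So 2^30 ≡ 49 (mod 57).
ψ(5): Repeated squaring mod 57: 5^1 ≡ 5, 5^2 ≡ 5² = 25, 5^4 ≡ 25² = 625 ≡ 55, 5^8 ≡ 55² = 3025 ≡ 4, 5^16 ≡ 4² = 16. Since 30 = 16 + 8 + 4 + 2, 5^30 ≡ 16·4·55·25: 16·4 = 64 ≡ 7, then 7·55 = 385 ≡ 43, then 43·25 = 1075 ≡ 49. So 5^30 ≡ 49 (mod 57).
So ψ(2) = ψ(5) = 49 while 2 ≠ 5, therefore ψ is not injective, hence not bijective.
Since ψ is not bijective, we determine |image(ψ)|. Computing x^30 mod 57 for each x (by repeated squaring, reducing mod 57 at every step), the values ψ(0), ψ(1), …, ψ(56) are: 0, 1, 49, 30, 7, 49, 45, 1, 1, 45, 7, 1, 39, 7, 49, 45, 49, 49, 39, 19, 1, 30, 49, 7, 30, 7, 1, 39, 7, 7, 39, 1, 7, 30, 7, 49, 30, 1, 19, 39, 49, 49, 45, 49, 7, 39, 1, 7, 45, 1, 1, 45, 49, 7, 30, 49, 1.
The distinct values are {0, 1, 7, 19, 30, 39, 45, 49}; there are 8 of them.

8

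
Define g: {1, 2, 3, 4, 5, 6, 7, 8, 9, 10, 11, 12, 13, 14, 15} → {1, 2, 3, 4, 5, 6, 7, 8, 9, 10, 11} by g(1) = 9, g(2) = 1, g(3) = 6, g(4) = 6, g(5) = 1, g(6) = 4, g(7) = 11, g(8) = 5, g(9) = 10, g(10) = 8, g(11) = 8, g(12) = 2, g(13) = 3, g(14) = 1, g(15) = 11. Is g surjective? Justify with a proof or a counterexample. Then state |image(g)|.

No element maps to 7, so g is not surjective.
The image of g is {1, 2, 3, 4, 5, 6, 8, 9, 10, 11}, which has 10 elements.

10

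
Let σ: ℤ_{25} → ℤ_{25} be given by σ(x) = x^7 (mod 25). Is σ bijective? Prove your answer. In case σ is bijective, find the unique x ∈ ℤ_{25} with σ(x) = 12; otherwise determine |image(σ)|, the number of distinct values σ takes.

21

σ(0) = 0^7 = 0.
σ(5): Repeated squaring mod 25: 5^1 ≡ 5, 5^2 ≡ 5² = 25 ≡ 0, 5^4 ≡ 0² = 0. Since 7 = 4 + 2 + 1, 5^7 ≡ 0·0·5: 0·0 = 0, then 0·5 = 0. So 5^7 ≡ 0 (mod 25).
So σ(0) = σ(5) = 0 while 0 ≠ 5, hence σ is not injective, hence not bijective.
Since σ is not bijective, we determine |image(σ)|. Computing x^7 mod 25 for each x (by repeated squaring, reducing mod 25 at every step), the values σ(0), σ(1), …, σ(24) are: 0, 1, 3, 12, 9, 0, 11, 18, 2, 19, 0, 21, 8, 17, 4, 0, 6, 23, 7, 14, 0, 16, 13, 22, 24.
The distinct values are {0, 1, 2, 3, 4, 6, 7, 8, 9, 11, 12, 13, 14, 16, 17, 18, 19, 21, 22, 23, 24}; there are 21 of them.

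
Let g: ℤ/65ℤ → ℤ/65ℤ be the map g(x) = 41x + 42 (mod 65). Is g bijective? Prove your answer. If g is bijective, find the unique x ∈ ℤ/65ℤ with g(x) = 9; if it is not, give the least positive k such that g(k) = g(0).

42

Suppose g(u) = g(v) in ℤ/65ℤ. Then 41u + 42 ≡ 41v + 42 (mod 65), so 41(u − v) ≡ 0 (mod 65).
Since gcd(41, 65) = 1, 41 is invertible modulo 65, so u − v ≡ 0 (mod 65), i.e. u = v.
We now compute 41⁻¹ mod 65 explicitly. Euclid's algorithm: 65 = 1·41 + 24, 41 = 1·24 + 17, 24 = 1·17 + 7, 17 = 2·7 + 3, 7 = 2·3 + 1; back-substituting gives 1 = 46·41 − 29·65, so 41⁻¹ ≡ 46 (mod 65).
For any y ∈ ℤ/65ℤ, x = 46(y − 42) mod 65 satisfies g(x) = 41·46(y − 42) + 42 ≡ y (since 41·46 ≡ 1 mod 65). So every y has a preimage.
Therefore g is bijective.
Since g is bijective, we compute g⁻¹(9): solve 41x + 42 ≡ 9 (mod 65), i.e. 41x ≡ 32 (mod 65).
Multiplying by 41⁻¹ = 46 gives x ≡ 46·32 = 1472 = 22·65 + 42 ≡ 42 (mod 65).
Check: g(42) = 41·42 + 42 = 1764 = 27·65 + 9 ≡ 9 (mod 65).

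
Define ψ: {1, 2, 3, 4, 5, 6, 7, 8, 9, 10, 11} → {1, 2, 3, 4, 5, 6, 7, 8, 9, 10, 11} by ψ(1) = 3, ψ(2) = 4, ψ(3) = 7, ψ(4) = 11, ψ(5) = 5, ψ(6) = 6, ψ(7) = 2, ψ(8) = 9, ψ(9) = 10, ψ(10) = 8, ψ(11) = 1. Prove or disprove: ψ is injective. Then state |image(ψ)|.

The values ψ(1), …, ψ(11) are 3, 4, 7, 11, 5, 6, 2, 9, 10, 8, 1 — all distinct.
So ψ(s) = ψ(t) only when s = t, and ψ is injective.
The image of ψ is {1, 2, 3, 4, 5, 6, 7, 8, 9, 10, 11}, which has 11 elements.

11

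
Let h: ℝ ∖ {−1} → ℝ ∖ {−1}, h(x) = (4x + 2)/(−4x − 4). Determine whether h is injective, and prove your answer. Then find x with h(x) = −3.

Suppose h(x_1) = h(x_2). Cross-multiplying: (4x_1 + 2)(−4x_2 − 4) = (4x_2 + 2)(−4x_1 − 4).
Expanding both sides and cancelling the symmetric terms leaves −8·(x_1 − x_2) = 0. Since −8 ≠ 0, x_1 = x_2. Therefore h is injective.
Solving h(x) = −3: cross-multiplying gives 4x + 2 = −3(−4x − 4), which rearranges to −8x = 10, so x = −5/4.

-5/4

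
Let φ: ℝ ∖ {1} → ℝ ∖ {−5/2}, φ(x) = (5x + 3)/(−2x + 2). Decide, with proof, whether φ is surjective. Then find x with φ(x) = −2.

For any y ≠ −5/2, solving y(−2x + 2) = 5x + 3 for x gives a well-defined x ≠ 1. So φ is surjective.
Solving φ(x) = −2: cross-multiplying gives 5x + 3 = −2(−2x + 2), which rearranges to 1x = −7, so x = −7.

-7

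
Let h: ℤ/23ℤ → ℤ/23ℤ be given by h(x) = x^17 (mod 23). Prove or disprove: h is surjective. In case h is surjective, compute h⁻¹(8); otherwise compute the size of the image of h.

Since 23 is prime, the nonzero elements of ℤ/23ℤ form a cyclic group of order 22.
As gcd(17, 22) = 1, raising to the 17th power is a bijection on this group: if u^17 ≡ v^17 then (uv^{−1})^17 = 1, and the only element of order dividing gcd(17, 22) = 1 is 1, so u = v.
With h(0) = 0 this makes h injective on all of ℤ/23ℤ, hence bijective (finite equal-size domain and codomain). In particular h is surjective.
Since h is surjective, we find the preimage of 8. The inverse of x ↦ x^17 on (ℤ/23ℤ)^× is x ↦ x^13, because 17·13 = 221 = 10·22 + 1 ≡ 1 (mod 22) and x^{22} = 1 for x ≠ 0 (Fermat). So h⁻¹(8) = 8^13 mod 23.
Repeated squaring mod 23: 8^1 ≡ 8, 8^2 ≡ 8² = 64 ≡ 18, 8^4 ≡ 18² = 324 ≡ 2, 8^8 ≡ 2² = 4. Since 13 = 8 + 4 + 1, 8^13 ≡ 4·2·8: 4·2 = 8, then 8·8 = 64 ≡ 18. So 8^13 ≡ 18 (mod 23).
Hence h⁻¹(8) = 18.

18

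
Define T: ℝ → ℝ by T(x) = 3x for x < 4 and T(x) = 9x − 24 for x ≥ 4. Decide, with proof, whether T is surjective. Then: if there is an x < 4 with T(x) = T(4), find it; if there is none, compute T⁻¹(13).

Both pieces are strictly increasing (slopes 3 and 9), so each is injective on its own interval.
The left piece maps (−∞, 4) onto (−∞, 12); the right piece maps [4, ∞) onto [12, ∞).
These images together cover ℝ, so T is surjective.
Because the two images are disjoint, no x < 4 has T(x) = T(4), so we compute T⁻¹(13): 13 lies in [12, ∞), so solve 9x − 24 = 13: x = (13 + 24)/9 = 37/9.

37/9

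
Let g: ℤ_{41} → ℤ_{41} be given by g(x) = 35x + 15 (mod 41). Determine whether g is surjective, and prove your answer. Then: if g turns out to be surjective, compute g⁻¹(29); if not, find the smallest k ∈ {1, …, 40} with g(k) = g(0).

25

By definition, surjectivity means every element of the codomain has a preimage under g.
Since gcd(35, 41) = 1, 35 is invertible modulo 41. Euclid's algorithm: 41 = 1·35 + 6, 35 = 5·6 + 5, 6 = 1·5 + 1; back-substituting gives 1 = 34·35 − 29·41, so 35⁻¹ ≡ 34 (mod 41).
Then y ↦ 34(y − 15) is a two-sided inverse to g, so every y ∈ ℤ_{41} has a preimage.
So g is surjective.
Since g is surjective, we compute g⁻¹(29): solve 35x + 15 ≡ 29 (mod 41), i.e. 35x ≡ 14 (mod 41).
Multiplying by 35⁻¹ = 34 gives x ≡ 34·14 = 476 = 11·41 + 25 ≡ 25 (mod 41).
Check: g(25) = 35·25 + 15 = 890 = 21·41 + 29 ≡ 29 (mod 41).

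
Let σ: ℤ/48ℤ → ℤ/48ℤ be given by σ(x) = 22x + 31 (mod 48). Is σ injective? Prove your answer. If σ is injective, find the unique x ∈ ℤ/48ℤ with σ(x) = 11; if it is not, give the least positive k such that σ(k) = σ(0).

24

We have gcd(22, 48) = 2 > 1. Taking u = 0 and v = 24: σ(0) = 31 and σ(24) = 22·24 + 31 = 559 ≡ 31 (mod 48).
So σ(0) = σ(24) while 0 ≠ 24, thus σ is not injective.
Since σ is not injective, we find the least positive k with σ(k) = σ(0): this means 22k ≡ 0 (mod 48), i.e. 48 ∣ 22k. Since gcd(22, 48) = 2, dividing through by 2 this holds exactly when 24 ∣ 11k, and as gcd(11, 24) = 1, exactly when 24 ∣ k.
The smallest positive such k is 24.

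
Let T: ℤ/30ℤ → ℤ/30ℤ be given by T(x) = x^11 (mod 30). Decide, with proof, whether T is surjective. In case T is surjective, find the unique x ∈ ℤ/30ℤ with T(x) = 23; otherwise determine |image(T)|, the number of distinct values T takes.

Computing x^11 mod 30 for each x (by repeated squaring, reducing mod 30 at every step), the values T(0), T(1), …, T(29) are: 0, 1, 8, 27, 4, 5, 6, 13, 2, 9, 10, 11, 18, 7, 14, 15, 16, 23, 12, 19, 20, 21, 28, 17, 24, 25, 26, 3, 22, 29.
Every element of ℤ/30ℤ appears exactly once in this list, so T is a bijection, and in particular surjective.
Since T is surjective, we read off the preimage of 23 from the same table: T(17) = 23, so T⁻¹(23) = 17.

17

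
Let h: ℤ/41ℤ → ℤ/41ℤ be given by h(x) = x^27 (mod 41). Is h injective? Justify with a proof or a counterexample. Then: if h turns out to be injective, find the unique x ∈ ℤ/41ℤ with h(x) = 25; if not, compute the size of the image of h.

4

Since 41 is prime, the nonzero elements of ℤ/41ℤ form a cyclic group of order 40.
As gcd(27, 40) = 1, raising to the 27th power is a bijection on this group: if s^27 ≡ t^27 then (st^{−1})^27 = 1, and the only element of order dividing gcd(27, 40) = 1 is 1, so s = t.
With h(0) = 0 this makes h injective on all of ℤ/41ℤ, hence bijective (finite equal-size domain and codomain). In particular h is injective.
Since h is injective, we find the preimage of 25. The inverse of x ↦ x^27 on (ℤ/41ℤ)^× is x ↦ x^3, because 27·3 = 81 = 2·40 + 1 ≡ 1 (mod 40) and x^{40} = 1 for x ≠ 0 (Fermat). So h⁻¹(25) = 25^3 mod 41.
Repeated squaring mod 41: 25^1 ≡ 25, 25^2 ≡ 25² = 625 ≡ 10. Since 3 = 2 + 1, 25^3 ≡ 10·25: 10·25 = 250 ≡ 4. So 25^3 ≡ 4 (mod 41).
Hence h⁻¹(25) = 4.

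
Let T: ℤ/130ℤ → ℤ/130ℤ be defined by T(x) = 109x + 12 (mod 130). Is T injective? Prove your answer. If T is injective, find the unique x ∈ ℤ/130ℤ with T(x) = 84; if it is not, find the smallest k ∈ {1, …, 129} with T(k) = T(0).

Suppose T(u) = T(v) in ℤ/130ℤ. Then 109u + 12 ≡ 109v + 12 (mod 130), so 109(u − v) ≡ 0 (mod 130).
Since gcd(109, 130) = 1, 109 is invertible modulo 130, hence u − v ≡ 0 (mod 130), i.e. u = v.
Hence T is injective.
We now compute 109⁻¹ mod 130 explicitly. Euclid's algorithm: 130 = 1·109 + 21, 109 = 5·21 + 4, 21 = 5·4 + 1; back-substituting gives 1 = 99·109 − 83·130, so 109⁻¹ ≡ 99 (mod 130).
Since T is injective, we compute T⁻¹(84): solve 109x + 12 ≡ 84 (mod 130), i.e. 109x ≡ 72 (mod 130).
Multiplying by 109⁻¹ = 99 gives x ≡ 99·72 = 7128 = 54·130 + 108 ≡ 108 (mod 130).
Check: T(108) = 109·108 + 12 = 11784 = 90·130 + 84 ≡ 84 (mod 130).

108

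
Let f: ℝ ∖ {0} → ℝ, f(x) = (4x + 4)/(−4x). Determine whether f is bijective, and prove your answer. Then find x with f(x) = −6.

If f(x) = −1, cross-multiplying gives −4(4x + 4) = 4(−4x), which simplifies to −16 = 0 — false.  So −1 has no preimage and f is not surjective.
Thus f is not bijective.
Solving f(x) = −6: cross-multiplying gives 4x + 4 = −6(−4x), which rearranges to −20x = −4, so x = 1/5.

1/5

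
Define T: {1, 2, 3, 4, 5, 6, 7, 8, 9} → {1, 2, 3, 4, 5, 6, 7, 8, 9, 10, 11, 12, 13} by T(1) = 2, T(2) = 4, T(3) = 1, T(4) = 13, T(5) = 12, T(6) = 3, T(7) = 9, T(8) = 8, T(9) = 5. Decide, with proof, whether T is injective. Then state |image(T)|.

The values T(1), …, T(9) are 2, 4, 1, 13, 12, 3, 9, 8, 5 — all distinct.
So T(a) = T(b) only when a = b, and T is injective.
The image of T is {1, 2, 3, 4, 5, 8, 9, 12, 13}, which has 9 elements.

9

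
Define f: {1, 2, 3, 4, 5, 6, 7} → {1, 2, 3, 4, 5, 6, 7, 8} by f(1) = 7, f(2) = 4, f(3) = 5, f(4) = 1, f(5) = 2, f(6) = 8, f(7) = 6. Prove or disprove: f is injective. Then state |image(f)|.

7

The values f(1), …, f(7) are 7, 4, 5, 1, 2, 8, 6 — all distinct.
So f(a) = f(b) only when a = b, and f is injective.
The image of f is {1, 2, 4, 5, 6, 7, 8}, which has 7 elements.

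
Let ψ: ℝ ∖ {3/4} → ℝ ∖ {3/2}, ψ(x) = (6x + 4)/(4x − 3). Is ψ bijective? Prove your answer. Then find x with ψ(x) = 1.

Suppose ψ(a) = ψ(b). Cross-multiplying: (6a + 4)(4b − 3) = (6b + 4)(4a − 3).
Expanding both sides and cancelling the symmetric terms leaves −34·(a − b) = 0. Since −34 ≠ 0, a = b. Thus ψ is injective.
For any y ≠ 3/2, solving y(4x − 3) = 6x + 4 for x gives a well-defined x ≠ 3/4. So ψ is surjective.
Thus ψ is bijective.
Solving ψ(x) = 1: cross-multiplying gives 6x + 4 = 1(4x − 3), which rearranges to 2x = −7, so x = −7/2.

-7/2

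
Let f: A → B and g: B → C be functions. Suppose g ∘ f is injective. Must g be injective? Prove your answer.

not injective

No. Take A = {0}, B = {0, 1}, C = {0, 1}, f(a) = a for each a ∈ A, and g(b) = 0 if b ∈ {0, 1} else g(b) = b.
Then g ∘ f = f is injective (A ⊂ B and f is the inclusion), but g(0) = g(1) = 0 with 0 ≠ 1, so g is not injective.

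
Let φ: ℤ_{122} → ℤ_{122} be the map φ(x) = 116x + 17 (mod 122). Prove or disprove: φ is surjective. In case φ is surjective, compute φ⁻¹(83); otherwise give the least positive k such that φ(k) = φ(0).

Since gcd(116, 122) = 2, we have 116x ≡ 0 (mod 2) for all x, so φ(x) ≡ 1 (mod 2).
But 0 ≢ 1 (mod 2), so 0 ∈ ℤ_{122} has no preimage. Thus φ is not surjective.
Since φ is not surjective, we find the least positive k with φ(k) = φ(0): this means 116k ≡ 0 (mod 122), i.e. 122 ∣ 116k. Since gcd(116, 122) = 2, dividing through by 2 this holds exactly when 61 ∣ 58k, and as gcd(58, 61) = 1, exactly when 61 ∣ k.
The smallest positive such k is 61.

61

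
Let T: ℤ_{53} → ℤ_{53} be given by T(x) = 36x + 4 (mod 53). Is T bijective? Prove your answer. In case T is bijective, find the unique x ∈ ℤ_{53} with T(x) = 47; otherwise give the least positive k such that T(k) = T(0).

By definition, injectivity means: for all s, t in the domain, T(s) = T(t) implies s = t.
Suppose T(s) = T(t) in ℤ_{53}. Then 36s + 4 ≡ 36t + 4 (mod 53), therefore 36(s − t) ≡ 0 (mod 53).
Since gcd(36, 53) = 1, 36 is invertible modulo 53, thus s − t ≡ 0 (mod 53), i.e. s = t.
We now compute 36⁻¹ mod 53 explicitly. Euclid's algorithm: 53 = 1·36 + 17, 36 = 2·17 + 2, 17 = 8·2 + 1; back-substituting gives 1 = 28·36 − 19·53, so 36⁻¹ ≡ 28 (mod 53).
Then y ↦ 28(y − 4) is a two-sided inverse to T, so every y ∈ ℤ_{53} has a preimage.
So T is bijective.
Since T is bijective, we find T⁻¹(47): we need 36x ≡ 47 − 4 ≡ 43 (mod 53). Using 36⁻¹ = 28: x ≡ 28·43 = 1204 = 22·53 + 38, so x = 38.
Check: T(38) = 36·38 + 4 = 1372 = 25·53 + 47 ≡ 47 (mod 53).

38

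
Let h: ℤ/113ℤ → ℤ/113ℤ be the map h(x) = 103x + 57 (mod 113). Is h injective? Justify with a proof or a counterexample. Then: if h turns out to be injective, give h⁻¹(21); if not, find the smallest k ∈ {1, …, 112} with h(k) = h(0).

94

Suppose h(x_1) = h(x_2) in ℤ/113ℤ. Then 103x_1 + 57 ≡ 103x_2 + 57 (mod 113), therefore 103(x_1 − x_2) ≡ 0 (mod 113).
Since gcd(103, 113) = 1, 103 is invertible modulo 113, so x_1 − x_2 ≡ 0 (mod 113), i.e. x_1 = x_2.
Hence h is injective.
We now compute 103⁻¹ mod 113 explicitly. Euclid's algorithm: 113 = 1·103 + 10, 103 = 10·10 + 3, 10 = 3·3 + 1; back-substituting gives 1 = 79·103 − 72·113, so 103⁻¹ ≡ 79 (mod 113).
Since h is injective, we find h⁻¹(21): we need 103x ≡ 21 − 57 ≡ 77 (mod 113). Using 103⁻¹ = 79: x ≡ 79·77 = 6083 = 53·113 + 94, so x = 94.
Check: h(94) = 103·94 + 57 = 9739 = 86·113 + 21 ≡ 21 (mod 113).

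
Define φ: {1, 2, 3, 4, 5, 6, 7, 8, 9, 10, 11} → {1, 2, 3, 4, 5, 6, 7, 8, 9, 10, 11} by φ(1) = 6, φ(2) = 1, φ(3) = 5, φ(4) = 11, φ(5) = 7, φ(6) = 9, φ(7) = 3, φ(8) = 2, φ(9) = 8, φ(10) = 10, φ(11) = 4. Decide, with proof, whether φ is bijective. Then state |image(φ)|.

The values 6, 1, 5, 11, 7, 9, 3, 2, 8, 10, 4 are a permutation of {1, 2, 3, 4, 5, 6, 7, 8, 9, 10, 11}: each element appears exactly once.
So φ is injective and surjective, hence bijective.
The image of φ is {1, 2, 3, 4, 5, 6, 7, 8, 9, 10, 11}, which has 11 elements.

11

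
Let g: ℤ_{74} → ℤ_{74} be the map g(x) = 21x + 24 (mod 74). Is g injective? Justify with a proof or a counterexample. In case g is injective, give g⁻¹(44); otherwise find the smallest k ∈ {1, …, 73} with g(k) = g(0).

8

Recall that g is injective when g(a) = g(b) forces a = b.
If g(a) = g(b), then 21a ≡ 21b (mod 74). Because gcd(21, 74) = 1, we may cancel 21 to get a ≡ b (mod 74).
So g is injective.
We now compute 21⁻¹ mod 74 explicitly. Euclid's algorithm: 74 = 3·21 + 11, 21 = 1·11 + 10, 11 = 1·10 + 1; back-substituting gives 1 = 67·21 − 19·74, so 21⁻¹ ≡ 67 (mod 74).
Since g is injective, we compute g⁻¹(44): solve 21x + 24 ≡ 44 (mod 74), i.e. 21x ≡ 20 (mod 74).
Multiplying by 21⁻¹ = 67 gives x ≡ 67·20 = 1340 = 18·74 + 8 ≡ 8 (mod 74).
Check: g(8) = 21·8 + 24 = 192 = 2·74 + 44 ≡ 44 (mod 74).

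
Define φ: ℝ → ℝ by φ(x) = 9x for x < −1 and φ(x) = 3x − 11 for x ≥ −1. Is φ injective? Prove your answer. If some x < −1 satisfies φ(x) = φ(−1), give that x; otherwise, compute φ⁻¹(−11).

-14/9

Both pieces are strictly increasing (slopes 9 and 3), so each is injective on its own interval.
The left piece maps (−∞, −1) onto (−∞, −9); the right piece maps [−1, ∞) onto [−14, ∞).
These images overlap. In particular φ(−1) = −14 (right piece), and solving 9x = −14 on the left piece gives x = −14/9 < −1.
So φ(−14/9) = φ(−1) with −14/9 ≠ −1, and φ is not injective. This x = −14/9 is the requested value below −1.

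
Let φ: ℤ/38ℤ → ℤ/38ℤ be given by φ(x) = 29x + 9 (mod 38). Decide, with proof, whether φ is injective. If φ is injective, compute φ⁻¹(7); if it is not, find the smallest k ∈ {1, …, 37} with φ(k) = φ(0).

If φ(a) = φ(b), then 29a ≡ 29b (mod 38). Because gcd(29, 38) = 1, we may cancel 29 to get a ≡ b (mod 38).
Thus φ is injective.
We now compute 29⁻¹ mod 38 explicitly. Euclid's algorithm: 38 = 1·29 + 9, 29 = 3·9 + 2, 9 = 4·2 + 1; back-substituting gives 1 = 21·29 − 16·38, so 29⁻¹ ≡ 21 (mod 38).
Since φ is injective, we compute φ⁻¹(7): solve 29x + 9 ≡ 7 (mod 38), i.e. 29x ≡ 36 (mod 38).
Multiplying by 29⁻¹ = 21 gives x ≡ 21·36 = 756 = 19·38 + 34 ≡ 34 (mod 38).
Check: φ(34) = 29·34 + 9 = 995 = 26·38 + 7 ≡ 7 (mod 38).

34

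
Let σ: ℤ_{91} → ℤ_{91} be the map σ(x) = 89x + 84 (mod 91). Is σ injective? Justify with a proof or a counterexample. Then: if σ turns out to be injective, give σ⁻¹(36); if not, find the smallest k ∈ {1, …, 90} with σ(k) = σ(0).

Recall that injectivity means: for all u, v in the domain, σ(u) = σ(v) implies u = v.
If σ(u) = σ(v), then 89u ≡ 89v (mod 91). Because gcd(89, 91) = 1, we may cancel 89 to get u ≡ v (mod 91).
So σ is injective.
We now compute 89⁻¹ mod 91 explicitly. Euclid's algorithm: 91 = 1·89 + 2, 89 = 44·2 + 1; back-substituting gives 1 = 45·89 − 44·91, so 89⁻¹ ≡ 45 (mod 91).
Since σ is injective, we compute σ⁻¹(36): solve 89x + 84 ≡ 36 (mod 91), i.e. 89x ≡ 43 (mod 91).
Multiplying by 89⁻¹ = 45 gives x ≡ 45·43 = 1935 = 21·91 + 24 ≡ 24 (mod 91).
Check: σ(24) = 89·24 + 84 = 2220 = 24·91 + 36 ≡ 36 (mod 91).

24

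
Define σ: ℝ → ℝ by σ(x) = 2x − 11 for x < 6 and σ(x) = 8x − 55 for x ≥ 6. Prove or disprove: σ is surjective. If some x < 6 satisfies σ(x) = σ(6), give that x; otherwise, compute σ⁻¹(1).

Both pieces are strictly increasing (slopes 2 and 8), so each is injective on its own interval.
The left piece maps (−∞, 6) onto (−∞, 1); the right piece maps [6, ∞) onto [−7, ∞).
The union (−∞, 1) ∪ [−7, ∞) covers ℝ, so σ is surjective.
For the follow-up: the images overlap, so an x < 6 with σ(x) = σ(6) exists. σ(6) = −7; solving 2x − 11 = −7 for x < 6 gives x = (−7 + 11)/2 = 2.

2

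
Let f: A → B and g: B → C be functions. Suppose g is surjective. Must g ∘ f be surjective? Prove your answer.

No. Take A = {1}, B = C = {1, 2, 3, 4, 5, 6}, f(1) = 1, and g = identity (surjective).
Then (g ∘ f)(1) = 1, and 6 ∈ C has no preimage under g ∘ f, so g ∘ f is not surjective.

not surjective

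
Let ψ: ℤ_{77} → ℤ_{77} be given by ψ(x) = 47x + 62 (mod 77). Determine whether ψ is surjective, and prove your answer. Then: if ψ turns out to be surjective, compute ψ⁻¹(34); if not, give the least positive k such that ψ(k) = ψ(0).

Since gcd(47, 77) = 1, 47 is invertible modulo 77. Euclid's algorithm: 77 = 1·47 + 30, 47 = 1·30 + 17, 30 = 1·17 + 13, 17 = 1·13 + 4, 13 = 3·4 + 1; back-substituting gives 1 = 59·47 − 36·77, so 47⁻¹ ≡ 59 (mod 77).
Then y ↦ 59(y − 62) is a two-sided inverse to ψ, so every y ∈ ℤ_{77} has a preimage.
Thus ψ is surjective.
Since ψ is surjective, we find ψ⁻¹(34): we need 47x ≡ 34 − 62 ≡ 49 (mod 77). Using 47⁻¹ = 59: x ≡ 59·49 = 2891 = 37·77 + 42, so x = 42.
Check: ψ(42) = 47·42 + 62 = 2036 = 26·77 + 34 ≡ 34 (mod 77).

42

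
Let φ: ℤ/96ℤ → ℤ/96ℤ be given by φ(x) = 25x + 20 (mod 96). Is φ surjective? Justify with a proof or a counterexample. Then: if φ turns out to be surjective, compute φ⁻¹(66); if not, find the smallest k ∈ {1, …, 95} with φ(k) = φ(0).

94

Since gcd(25, 96) = 1, 25 is invertible modulo 96. Euclid's algorithm: 96 = 3·25 + 21, 25 = 1·21 + 4, 21 = 5·4 + 1; back-substituting gives 1 = 73·25 − 19·96, so 25⁻¹ ≡ 73 (mod 96).
For any y ∈ ℤ/96ℤ, x = 73(y − 20) mod 96 satisfies φ(x) = 25·73(y − 20) + 20 ≡ y (since 25·73 ≡ 1 mod 96). So every y has a preimage.
Therefore φ is surjective.
Since φ is surjective, we compute φ⁻¹(66): solve 25x + 20 ≡ 66 (mod 96), i.e. 25x ≡ 46 (mod 96).
Multiplying by 25⁻¹ = 73 gives x ≡ 73·46 = 3358 = 34·96 + 94 ≡ 94 (mod 96).
Check: φ(94) = 25·94 + 20 = 2370 = 24·96 + 66 ≡ 66 (mod 96).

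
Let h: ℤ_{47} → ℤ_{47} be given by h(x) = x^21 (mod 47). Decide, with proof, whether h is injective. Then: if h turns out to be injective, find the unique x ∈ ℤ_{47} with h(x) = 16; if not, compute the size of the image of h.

12

Since 47 is prime, the nonzero elements of ℤ_{47} form a cyclic group of order 46.
As gcd(21, 46) = 1, raising to the 21st power is a bijection on this group: if a^21 ≡ b^21 then (ab^{−1})^21 = 1, and the only element of order dividing gcd(21, 46) = 1 is 1, so a = b.
With h(0) = 0 this makes h injective on all of ℤ_{47}, hence bijective (finite equal-size domain and codomain). In particular h is injective.
Since h is injective, we find the preimage of 16. The inverse of x ↦ x^21 on (ℤ_{47})^× is x ↦ x^11, because 21·11 = 231 = 5·46 + 1 ≡ 1 (mod 46) and x^{46} = 1 for x ≠ 0 (Fermat). So h⁻¹(16) = 16^11 mod 47.
Repeated squaring mod 47: 16^1 ≡ 16, 16^2 ≡ 16² = 256 ≡ 21, 16^4 ≡ 21² = 441 ≡ 18, 16^8 ≡ 18² = 324 ≡ 42. Since 11 = 8 + 2 + 1, 16^11 ≡ 42·21·16: 42·21 = 882 ≡ 36, then 36·16 = 576 ≡ 12. So 16^11 ≡ 12 (mod 47).
Hence h⁻¹(16) = 12.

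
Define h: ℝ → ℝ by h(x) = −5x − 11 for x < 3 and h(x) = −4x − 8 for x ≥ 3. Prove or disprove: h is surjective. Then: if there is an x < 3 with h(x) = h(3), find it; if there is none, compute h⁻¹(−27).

Both pieces are strictly decreasing (slopes −5 and −4), so each is injective on its own interval.
The left piece maps (−∞, 3) onto (−26, ∞); the right piece maps [3, ∞) onto (−∞, −20].
The union (−26, ∞) ∪ (−∞, −20] covers ℝ, so h is surjective.
For the follow-up: the images overlap, so an x < 3 with h(x) = h(3) exists. h(3) = −20; solving −5x − 11 = −20 for x < 3 gives x = (−20 + 11)/(−5) = 9/5.

9/5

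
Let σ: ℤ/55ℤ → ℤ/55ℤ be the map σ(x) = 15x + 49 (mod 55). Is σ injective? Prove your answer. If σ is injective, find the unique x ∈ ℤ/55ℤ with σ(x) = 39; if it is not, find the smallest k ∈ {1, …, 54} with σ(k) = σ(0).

11

We have gcd(15, 55) = 5 > 1. Taking u = 0 and v = 11: σ(0) = 49 and σ(11) = 15·11 + 49 = 214 ≡ 49 (mod 55).
So σ(0) = σ(11) while 0 ≠ 11, thus σ is not injective.
Since σ is not injective, we find the least positive k with σ(k) = σ(0): this means 15k ≡ 0 (mod 55), i.e. 55 ∣ 15k. Since gcd(15, 55) = 5, dividing through by 5 this holds exactly when 11 ∣ 3k, and as gcd(3, 11) = 1, exactly when 11 ∣ k.
The smallest positive such k is 11.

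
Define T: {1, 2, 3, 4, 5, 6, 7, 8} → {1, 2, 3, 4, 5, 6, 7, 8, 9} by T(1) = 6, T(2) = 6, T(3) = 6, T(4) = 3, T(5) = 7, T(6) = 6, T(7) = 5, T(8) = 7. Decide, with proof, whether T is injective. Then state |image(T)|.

4

T(1) = 6 = T(2) with 1 ≠ 2, so T is not injective.
The image of T is {3, 5, 6, 7}, which has 4 elements.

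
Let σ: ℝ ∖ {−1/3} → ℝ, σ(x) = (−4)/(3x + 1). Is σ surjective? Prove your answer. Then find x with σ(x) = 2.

If σ(x) = 0, cross-multiplying gives 3(−4) = 0(3x + 1), which simplifies to −12 = 0 — false.  So 0 has no preimage and σ is not surjective.
Solving σ(x) = 2: cross-multiplying gives −4 = 2(3x + 1), which rearranges to −6x = 6, so x = −1.

-1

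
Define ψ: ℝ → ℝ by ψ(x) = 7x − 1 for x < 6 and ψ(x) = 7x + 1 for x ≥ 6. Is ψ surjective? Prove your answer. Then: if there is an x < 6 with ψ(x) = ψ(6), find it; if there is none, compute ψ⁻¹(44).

43/7

Both pieces are strictly increasing (slopes 7 and 7), so each is injective on its own interval.
The left piece maps (−∞, 6) onto (−∞, 41); the right piece maps [6, ∞) onto [43, ∞).
The union (−∞, 41) ∪ [43, ∞) omits the interval between 41 and 43; in particular 41 has no preimage. So ψ is not surjective.
Because the two images are disjoint, no x < 6 has ψ(x) = ψ(6), so we compute ψ⁻¹(44): 44 lies in [43, ∞), so solve 7x + 1 = 44: x = (44 − 1)/7 = 43/7.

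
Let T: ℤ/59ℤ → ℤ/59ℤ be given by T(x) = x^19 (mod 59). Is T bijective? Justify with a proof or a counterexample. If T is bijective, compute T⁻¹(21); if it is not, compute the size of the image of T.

29

Since 59 is prime, the nonzero elements of ℤ/59ℤ form a cyclic group of order 58.
As gcd(19, 58) = 1, raising to the 19th power is a bijection on this group: if s^19 ≡ t^19 then (st^{−1})^19 = 1, and the only element of order dividing gcd(19, 58) = 1 is 1, so s = t.
With T(0) = 0 this makes T injective on all of ℤ/59ℤ, hence bijective (finite equal-size domain and codomain). In particular T is bijective.
Since T is bijective, we find the preimage of 21. The inverse of x ↦ x^19 on (ℤ/59ℤ)^× is x ↦ x^55, because 19·55 = 1045 = 18·58 + 1 ≡ 1 (mod 58) and x^{58} = 1 for x ≠ 0 (Fermat). So T⁻¹(21) = 21^55 mod 59.
Repeated squaring mod 59: 21^1 ≡ 21, 21^2 ≡ 21² = 441 ≡ 28, 21^4 ≡ 28² = 784 ≡ 17, 21^8 ≡ 17² = 289 ≡ 53, 21^16 ≡ 53² = 2809 ≡ 36, 21^32 ≡ 36² = 1296 ≡ 57. Since 55 = 32 + 16 + 4 + 2 + 1, 21^55 ≡ 57·36·17·28·21: 57·36 = 2052 ≡ 46, then 46·17 = 782 ≡ 15, then 15·28 = 420 ≡ 7, then 7·21 = 147 ≡ 29. So 21^55 ≡ 29 (mod 59).
Hence T⁻¹(21) = 29.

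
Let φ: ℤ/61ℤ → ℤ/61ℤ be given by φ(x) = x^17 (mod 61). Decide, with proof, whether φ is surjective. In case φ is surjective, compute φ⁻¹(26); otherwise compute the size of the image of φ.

Since 61 is prime, the nonzero elements of ℤ/61ℤ form a cyclic group of order 60.
As gcd(17, 60) = 1, raising to the 17th power is a bijection on this group: if u^17 ≡ v^17 then (uv^{−1})^17 = 1, and the only element of order dividing gcd(17, 60) = 1 is 1, so u = v.
With φ(0) = 0 this makes φ injective on all of ℤ/61ℤ, hence bijective (finite equal-size domain and codomain). In particular φ is surjective.
Since φ is surjective, we find the preimage of 26. The inverse of x ↦ x^17 on (ℤ/61ℤ)^× is x ↦ x^53, because 17·53 = 901 = 15·60 + 1 ≡ 1 (mod 60) and x^{60} = 1 for x ≠ 0 (Fermat). So φ⁻¹(26) = 26^53 mod 61.
Repeated squaring mod 61: 26^1 ≡ 26, 26^2 ≡ 26² = 676 ≡ 5, 26^4 ≡ 5² = 25, 26^8 ≡ 25² = 625 ≡ 15, 26^16 ≡ 15² = 225 ≡ 42, 26^32 ≡ 42² = 1764 ≡ 56. Since 53 = 32 + 16 + 4 + 1, 26^53 ≡ 56·42·25·26: 56·42 = 2352 ≡ 34, then 34·25 = 850 ≡ 57, then 57·26 = 1482 ≡ 18. So 26^53 ≡ 18 (mod 61).
Hence φ⁻¹(26) = 18.

18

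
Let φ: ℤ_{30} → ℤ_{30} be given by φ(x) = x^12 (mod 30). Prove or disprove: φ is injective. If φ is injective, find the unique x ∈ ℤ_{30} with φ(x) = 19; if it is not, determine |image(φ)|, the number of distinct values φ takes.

φ(2): Repeated squaring mod 30: 2^1 ≡ 2, 2^2 ≡ 2² = 4, 2^4 ≡ 4² = 16, 2^8 ≡ 16² = 256 ≡ 16. Since 12 = 8 + 4, 2^12 ≡ 16·16: 16·16 = 256 ≡ 16. So 2^12 ≡ 16 (mod 30).
φ(4): Repeated squaring mod 30: 4^1 ≡ 4, 4^2 ≡ 4² = 16, 4^4 ≡ 16² = 256 ≡ 16, 4^8 ≡ 16² = 256 ≡ 16. Since 12 = 8 + 4, 4^12 ≡ 16·16: 16·16 = 256 ≡ 16. So 4^12 ≡ 16 (mod 30).
So φ(2) = φ(4) = 16 while 2 ≠ 4, hence φ is not injective.
Since φ is not injective, we determine |image(φ)|. Computing x^12 mod 30 for each x (by repeated squaring, reducing mod 30 at every step), the values φ(0), φ(1), …, φ(29) are: 0, 1, 16, 21, 16, 25, 6, 1, 16, 21, 10, 1, 6, 1, 16, 15, 16, 1, 6, 1, 10, 21, 16, 1, 6, 25, 16, 21, 16, 1.
The distinct values are {0, 1, 6, 10, 15, 16, 21, 25}; there are 8 of them.

8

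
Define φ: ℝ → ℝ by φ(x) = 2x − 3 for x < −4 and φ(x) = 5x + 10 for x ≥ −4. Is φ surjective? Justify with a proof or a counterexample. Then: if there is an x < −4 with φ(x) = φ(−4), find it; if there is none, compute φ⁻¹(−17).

Both pieces are strictly increasing (slopes 2 and 5), so each is injective on its own interval.
The left piece maps (−∞, −4) onto (−∞, −11); the right piece maps [−4, ∞) onto [−10, ∞).
The union (−∞, −11) ∪ [−10, ∞) omits the interval between −11 and −10; in particular −11 has no preimage. So φ is not surjective.
Because the two images are disjoint, no x < −4 has φ(x) = φ(−4), so we compute φ⁻¹(−17): −17 lies in (−∞, −11), so solve 2x − 3 = −17: x = (−17 + 3)/2 = −7.

-7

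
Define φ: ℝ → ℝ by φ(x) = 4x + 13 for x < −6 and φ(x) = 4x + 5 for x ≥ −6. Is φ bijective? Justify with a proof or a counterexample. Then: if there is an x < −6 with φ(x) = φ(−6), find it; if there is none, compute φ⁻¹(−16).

-8

Both pieces are strictly increasing (slopes 4 and 4), so each is injective on its own interval.
The left piece maps (−∞, −6) onto (−∞, −11); the right piece maps [−6, ∞) onto [−19, ∞).
These images overlap. In particular φ(−6) = −19 (right piece), and solving 4x + 13 = −19 on the left piece gives x = −8 < −6.
So φ(−8) = φ(−6) with −8 ≠ −6, and φ is not injective, hence not bijective. This x = −8 is the requested value below −6.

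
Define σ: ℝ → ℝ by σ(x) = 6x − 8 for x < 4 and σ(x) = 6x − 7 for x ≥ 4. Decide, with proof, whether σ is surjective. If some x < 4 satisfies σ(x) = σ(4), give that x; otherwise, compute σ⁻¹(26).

Both pieces are strictly increasing (slopes 6 and 6), so each is injective on its own interval.
The left piece maps (−∞, 4) onto (−∞, 16); the right piece maps [4, ∞) onto [17, ∞).
The union (−∞, 16) ∪ [17, ∞) omits the interval between 16 and 17; in particular 16 has no preimage. So σ is not surjective.
Because the two images are disjoint, no x < 4 has σ(x) = σ(4), so we compute σ⁻¹(26): 26 lies in [17, ∞), so solve 6x − 7 = 26: x = (26 + 7)/6 = 11/2.

11/2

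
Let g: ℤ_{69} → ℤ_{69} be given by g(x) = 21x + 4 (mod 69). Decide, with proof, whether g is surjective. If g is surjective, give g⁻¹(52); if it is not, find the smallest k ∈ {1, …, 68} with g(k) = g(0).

23

Since gcd(21, 69) = 3, we have 21x ≡ 0 (mod 3) for all x, so g(x) ≡ 1 (mod 3).
But 0 ≢ 1 (mod 3), so 0 ∈ ℤ_{69} has no preimage. So g is not surjective.
Since g is not surjective, we find the least positive k with g(k) = g(0): this means 21k ≡ 0 (mod 69), i.e. 69 ∣ 21k. Since gcd(21, 69) = 3, dividing through by 3 this holds exactly when 23 ∣ 7k, and as gcd(7, 23) = 1, exactly when 23 ∣ k.
The smallest positive such k is 23.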